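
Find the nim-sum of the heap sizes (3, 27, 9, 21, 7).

3

In binary:
  00011  (3)
  11011  (27)
  01001  (9)
  10101  (21)
  00111  (7)
  -----
  00011  (3)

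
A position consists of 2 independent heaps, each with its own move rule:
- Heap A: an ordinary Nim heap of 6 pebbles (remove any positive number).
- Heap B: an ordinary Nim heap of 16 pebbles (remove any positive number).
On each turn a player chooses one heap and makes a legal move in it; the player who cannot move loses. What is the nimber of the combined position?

22

Heap A is a plain Nim heap of size 6, so its Grundy value is 6.
Heap B is a plain Nim heap of size 16, so its Grundy value is 16.
By the Sprague-Grundy theorem, the Grundy value of a sum of independent games is the XOR of the component values.
Combined value = 6 XOR 16 = 22.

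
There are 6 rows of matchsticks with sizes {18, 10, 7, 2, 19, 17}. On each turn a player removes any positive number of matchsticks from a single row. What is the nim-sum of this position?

31

In binary:
  10010  (18)
  01010  (10)
  00111  (7)
  00010  (2)
  10011  (19)
  10001  (17)
  -----
  11111  (31)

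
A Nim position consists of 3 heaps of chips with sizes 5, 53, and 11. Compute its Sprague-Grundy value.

59

Compute the nim-sum pairwise:
5 ⊕ 53 = 48
48 ⊕ 11 = 59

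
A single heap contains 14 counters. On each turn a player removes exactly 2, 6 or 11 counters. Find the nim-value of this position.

Build the Grundy sequence with g(k) = mex{g(k−s) : s ∈ {2, 6, 11}, s ≤ k}:
k:     0  1  2  3  4  5  6  7  8  9 10 11 12 13 14
g(k):  0  0  1  1  0  0  1  1  0  0  1  1  2  0  3
So g(14) = 3.

3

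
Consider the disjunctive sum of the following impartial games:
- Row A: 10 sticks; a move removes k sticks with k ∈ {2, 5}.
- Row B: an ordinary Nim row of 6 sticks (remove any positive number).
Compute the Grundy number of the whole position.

7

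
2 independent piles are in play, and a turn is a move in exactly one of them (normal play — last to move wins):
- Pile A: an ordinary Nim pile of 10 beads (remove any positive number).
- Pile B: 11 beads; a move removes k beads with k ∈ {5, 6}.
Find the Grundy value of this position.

10

Pile A is a plain Nim pile of size 10, so its Grundy value is 10.
For pile B, compute g(0), g(1), … with moves {5, 6}:
k:     0  1  2  3  4  5  6  7  8  9 10 11
g(k):  0  0  0  0  0  1  1  1  1  1  2  0
So g(11) = 0.
The value of a disjunctive sum is the nim-sum of the parts.
Combined value = 10 ⊕ 0 = 10.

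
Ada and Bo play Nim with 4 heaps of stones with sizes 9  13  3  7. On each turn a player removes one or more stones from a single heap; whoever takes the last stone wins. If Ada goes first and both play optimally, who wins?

In binary:
  1001  (9)
  1101  (13)
  0011  (3)
  0111  (7)
  ----
  0000  (0)
The nim-sum is 0, so this is a P-position: the player to move is in a losing position under optimal play; Ada is about to move from it and so loses — Bo wins.

Bo wins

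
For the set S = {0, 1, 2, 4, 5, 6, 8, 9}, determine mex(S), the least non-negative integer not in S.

The values 0, 1, 2 are all present; 3 is the first non-negative integer missing from the set.

3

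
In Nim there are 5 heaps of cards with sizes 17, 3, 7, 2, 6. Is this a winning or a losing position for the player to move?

Winning position

Compute the nim-sum pairwise:
17 XOR 3 = 18
18 XOR 7 = 21
21 XOR 2 = 23
23 XOR 6 = 17
The nim-sum is 17 ≠ 0, so this is an N-position: the player to move can win.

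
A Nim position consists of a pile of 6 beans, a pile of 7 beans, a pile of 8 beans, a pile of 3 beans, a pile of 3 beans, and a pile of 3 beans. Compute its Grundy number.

10

Nim-sum: 6 ^ 7 ^ 8 ^ 3 ^ 3 ^ 3 = 10.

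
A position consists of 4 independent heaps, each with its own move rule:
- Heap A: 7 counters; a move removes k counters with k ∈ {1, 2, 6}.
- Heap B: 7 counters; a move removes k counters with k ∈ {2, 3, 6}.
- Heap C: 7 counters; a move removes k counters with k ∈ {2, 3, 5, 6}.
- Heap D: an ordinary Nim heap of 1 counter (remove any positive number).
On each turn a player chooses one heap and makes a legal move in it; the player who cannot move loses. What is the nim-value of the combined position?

Build the Grundy sequence for heap A with g(k) = mex{g(k−s) : s ∈ {1, 2, 6}, s ≤ k}:
g(0) = mex{} = 0
g(1) = mex{0} = 1
g(2) = mex{0,1} = 2
g(3) = mex{1,2} = 0
g(4) = mex{0,2} = 1
g(5) = mex{0,1} = 2
g(6) = mex{0,1,2} = 3
g(7) = mex{1,2,3} = 0
So g(7) = 0.
For heap B, compute g(0), g(1), … with moves {2, 3, 6}:
k:     0  1  2  3  4  5  6  7
g(k):  0  0  1  1  2  0  3  1
So g(7) = 1.
Build the Grundy sequence for heap C with g(k) = mex{g(k−s) : s ∈ {2, 3, 5, 6}, s ≤ k}:
k:     0  1  2  3  4  5  6  7
g(k):  0  0  1  1  2  2  3  3
So g(7) = 3.
Heap D is a plain Nim heap of size 1, so its Grundy value is 1.
The value of a disjunctive sum is the nim-sum of the parts.
Combined value = 0 ⊕ 1 ⊕ 3 ⊕ 1 = 3.

3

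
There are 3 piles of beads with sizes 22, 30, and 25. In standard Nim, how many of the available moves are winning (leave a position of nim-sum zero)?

In binary:
  10110  (22)
  11110  (30)
  11001  (25)
  -----
  10001  (17)
The overall nim-sum is X = 17. A pile of size p has a winning move iff p XOR X < p (reduce it to p XOR X).
  22: 22 XOR 17 = 7 < 22 — winning move (to 7).
  30: 30 XOR 17 = 15 < 30 — winning move (to 15).
  25: 25 XOR 17 = 8 < 25 — winning move (to 8).
That gives 3 winning moves.

3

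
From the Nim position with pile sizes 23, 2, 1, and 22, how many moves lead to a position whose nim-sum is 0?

3

Write each in binary and XOR column by column:
  10111  (23)
  00010  (2)
  00001  (1)
  10110  (22)
  -----
  00010  (2)
The overall nim-sum is X = 2. A pile of size p has a winning move iff p XOR X < p (reduce it to p XOR X).
  23: 23 XOR 2 = 21 < 23 — winning move (to 21).
  2: 2 XOR 2 = 0 < 2 — winning move (to 0).
  1: 1 XOR 2 = 3 ≥ 1 — no move.
  22: 22 XOR 2 = 20 < 22 — winning move (to 20).
That gives 3 winning moves.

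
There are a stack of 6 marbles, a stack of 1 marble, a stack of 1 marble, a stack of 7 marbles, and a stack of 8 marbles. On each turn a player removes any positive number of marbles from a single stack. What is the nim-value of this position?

9

Compute the nim-sum pairwise:
6 ⊕ 1 = 7
7 ⊕ 1 = 6
6 ⊕ 7 = 1
1 ⊕ 8 = 9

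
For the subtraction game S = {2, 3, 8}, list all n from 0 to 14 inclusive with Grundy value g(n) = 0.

0, 1, 5, 6, 10, 11

Compute g(0), g(1), … for moves {2, 3, 8}:
k:     0  1  2  3  4  5  6  7  8  9 10 11 12 13 14
g(k):  0  0  1  1  2  0  0  1  1  2  0  0  1  1  2
The P-positions (g = 0) in 0..14 are 0, 1, 5, 6, 10, 11.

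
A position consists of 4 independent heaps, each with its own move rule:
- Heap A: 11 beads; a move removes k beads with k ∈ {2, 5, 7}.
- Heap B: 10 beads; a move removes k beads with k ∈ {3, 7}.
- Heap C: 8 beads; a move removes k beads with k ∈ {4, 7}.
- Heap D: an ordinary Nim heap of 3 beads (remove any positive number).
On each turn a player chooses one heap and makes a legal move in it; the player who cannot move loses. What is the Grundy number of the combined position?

Grundy values for heap A (subtraction set {2, 5, 7}):
g(0) = mex{} = 0
g(1) = mex{} = 0
g(2) = mex{0} = 1
g(3) = mex{0} = 1
g(4) = mex{1} = 0
g(5) = mex{0,1} = 2
g(6) = mex{0} = 1
g(7) = mex{0,1,2} = 3
g(8) = mex{0,1} = 2
g(9) = mex{0,1,3} = 2
g(10) = mex{1,2} = 0
g(11) = mex{0,1,2} = 3
So g(11) = 3.
Grundy values for heap B (subtraction set {3, 7}):
k:     0  1  2  3  4  5  6  7  8  9 10
g(k):  0  0  0  1  1  1  0  2  2  1  0
So g(10) = 0.
Build the Grundy sequence for heap C with g(k) = mex{g(k−s) : s ∈ {4, 7}, s ≤ k}:
k:     0  1  2  3  4  5  6  7  8
g(k):  0  0  0  0  1  1  1  1  2
So g(8) = 2.
Heap D is a plain Nim heap of size 3, so its Grundy value is 3.
By the Sprague-Grundy theorem, the Grundy value of a sum of independent games is the XOR of the component values.
Combined value = 3 XOR 0 XOR 2 XOR 3 = 2.

2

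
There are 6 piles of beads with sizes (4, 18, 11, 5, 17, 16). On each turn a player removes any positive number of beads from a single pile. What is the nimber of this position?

25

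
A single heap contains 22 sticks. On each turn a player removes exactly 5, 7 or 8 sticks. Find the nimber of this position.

Compute g(0), g(1), … for moves {5, 7, 8}:
k:     0  1  2  3  4  5  6  7  8  9 10 11 12 13 14 15 16 17 18 19 20 21 22
g(k):  0  0  0  0  0  1  1  1  1  1  2  2  2  0  0  0  0  0  1  1  1  1  1
So g(22) = 1.

1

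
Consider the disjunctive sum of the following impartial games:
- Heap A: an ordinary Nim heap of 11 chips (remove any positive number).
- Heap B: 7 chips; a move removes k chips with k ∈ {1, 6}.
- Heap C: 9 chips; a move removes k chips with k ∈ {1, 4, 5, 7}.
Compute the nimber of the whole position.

10

Heap A is a plain Nim heap of size 11, so its Grundy value is 11.
Build the Grundy sequence for heap B with g(k) = mex{g(k−s) : s ∈ {1, 6}, s ≤ k}:
g(0) = mex{} = 0
g(1) = mex{0} = 1
g(2) = mex{1} = 0
g(3) = mex{0} = 1
g(4) = mex{1} = 0
g(5) = mex{0} = 1
g(6) = mex{0,1} = 2
g(7) = mex{1,2} = 0
So g(7) = 0.
Build the Grundy sequence for heap C with g(k) = mex{g(k−s) : s ∈ {1, 4, 5, 7}, s ≤ k}:
g(0) = mex{} = 0
g(1) = mex{0} = 1
g(2) = mex{1} = 0
g(3) = mex{0} = 1
g(4) = mex{0,1} = 2
g(5) = mex{0,1,2} = 3
g(6) = mex{0,1,3} = 2
g(7) = mex{0,1,2} = 3
g(8) = mex{1,2,3} = 0
g(9) = mex{0,2,3} = 1
So g(9) = 1.
By the Sprague-Grundy theorem, the Grundy value of a sum of independent games is the XOR of the component values.
Combined value = 11 XOR 0 XOR 1 = 10.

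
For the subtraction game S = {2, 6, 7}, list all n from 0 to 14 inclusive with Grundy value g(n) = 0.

0, 1, 4, 5, 9, 13, 14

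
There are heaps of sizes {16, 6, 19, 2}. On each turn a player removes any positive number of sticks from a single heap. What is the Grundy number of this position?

7

Nim-sum: 16 ⊕ 6 ⊕ 19 ⊕ 2 = 7.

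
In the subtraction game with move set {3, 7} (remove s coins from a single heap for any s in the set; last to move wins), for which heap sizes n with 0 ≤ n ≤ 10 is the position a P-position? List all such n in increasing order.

0, 1, 2, 6, 10

Grundy values for subtraction set {3, 7}:
g(0) = mex{} = 0
g(1) = mex{} = 0
g(2) = mex{} = 0
g(3) = mex{0} = 1
g(4) = mex{0} = 1
g(5) = mex{0} = 1
g(6) = mex{1} = 0
g(7) = mex{0,1} = 2
g(8) = mex{0,1} = 2
g(9) = mex{0} = 1
g(10) = mex{1,2} = 0
The P-positions (g = 0) in 0..10 are 0, 1, 2, 6, 10.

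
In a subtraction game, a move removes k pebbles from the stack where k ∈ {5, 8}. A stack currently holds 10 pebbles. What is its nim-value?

2

Grundy values for subtraction set {5, 8}:
g(0) = mex{} = 0
g(1) = mex{} = 0
g(2) = mex{} = 0
g(3) = mex{} = 0
g(4) = mex{} = 0
g(5) = mex{0} = 1
g(6) = mex{0} = 1
g(7) = mex{0} = 1
g(8) = mex{0} = 1
g(9) = mex{0} = 1
g(10) = mex{0,1} = 2
So g(10) = 2.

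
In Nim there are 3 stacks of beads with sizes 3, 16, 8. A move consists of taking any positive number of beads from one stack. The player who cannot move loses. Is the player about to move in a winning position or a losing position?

Compute the nim-sum pairwise:
3 XOR 16 = 19
19 XOR 8 = 27
The nim-sum is 27 ≠ 0, so this is an N-position: the player to move can win.

Winning position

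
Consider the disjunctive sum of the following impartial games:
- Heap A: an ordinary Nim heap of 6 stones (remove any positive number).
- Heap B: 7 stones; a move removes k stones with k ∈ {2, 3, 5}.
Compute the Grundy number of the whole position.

Heap A is a plain Nim heap of size 6, so its Grundy value is 6.
Grundy values for heap B (subtraction set {2, 3, 5}):
k:     0  1  2  3  4  5  6  7
g(k):  0  0  1  1  2  2  3  0
So g(7) = 0.
The value of a disjunctive sum is the nim-sum of the parts.
Combined value = 6 ⊕ 0 = 6.

6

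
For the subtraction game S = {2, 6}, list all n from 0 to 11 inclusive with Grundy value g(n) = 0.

0, 1, 4, 5, 8, 9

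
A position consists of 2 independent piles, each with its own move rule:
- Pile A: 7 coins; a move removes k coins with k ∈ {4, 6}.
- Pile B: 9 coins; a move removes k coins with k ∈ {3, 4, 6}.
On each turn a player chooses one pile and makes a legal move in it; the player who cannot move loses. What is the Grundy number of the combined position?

1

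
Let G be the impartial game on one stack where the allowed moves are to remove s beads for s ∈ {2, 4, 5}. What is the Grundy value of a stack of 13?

3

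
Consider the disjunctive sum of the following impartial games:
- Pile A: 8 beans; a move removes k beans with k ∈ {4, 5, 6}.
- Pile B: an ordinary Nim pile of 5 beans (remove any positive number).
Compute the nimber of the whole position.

7

Grundy values for pile A (subtraction set {4, 5, 6}):
g(0) = mex{} = 0
g(1) = mex{} = 0
g(2) = mex{} = 0
g(3) = mex{} = 0
g(4) = mex{0} = 1
g(5) = mex{0} = 1
g(6) = mex{0} = 1
g(7) = mex{0} = 1
g(8) = mex{0,1} = 2
So g(8) = 2.
Pile B is a plain Nim pile of size 5, so its Grundy value is 5.
The value of a disjunctive sum is the nim-sum of the parts.
Combined value = 2 XOR 5 = 7.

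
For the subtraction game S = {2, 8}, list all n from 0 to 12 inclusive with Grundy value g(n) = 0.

0, 1, 4, 5, 10, 11

Compute g(0), g(1), … for moves {2, 8}:
k:     0  1  2  3  4  5  6  7  8  9 10 11 12
g(k):  0  0  1  1  0  0  1  1  2  2  0  0  1
The P-positions (g = 0) in 0..12 are 0, 1, 4, 5, 10, 11.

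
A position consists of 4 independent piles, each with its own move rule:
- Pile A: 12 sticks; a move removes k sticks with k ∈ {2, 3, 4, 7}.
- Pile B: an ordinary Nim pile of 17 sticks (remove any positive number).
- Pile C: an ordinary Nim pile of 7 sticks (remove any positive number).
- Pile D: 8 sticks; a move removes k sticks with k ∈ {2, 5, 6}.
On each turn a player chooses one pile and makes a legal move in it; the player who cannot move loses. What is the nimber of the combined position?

For pile A, compute g(0), g(1), … with moves {2, 3, 4, 7}:
k:     0  1  2  3  4  5  6  7  8  9 10 11 12
g(k):  0  0  1  1  2  2  0  3  1  4  2  0  0
So g(12) = 0.
Pile B is a plain Nim pile of size 17, so its Grundy value is 17.
Pile C is a plain Nim pile of size 7, so its Grundy value is 7.
For pile D, compute g(0), g(1), … with moves {2, 5, 6}:
g(0) = mex{} = 0
g(1) = mex{} = 0
g(2) = mex{0} = 1
g(3) = mex{0} = 1
g(4) = mex{1} = 0
g(5) = mex{0,1} = 2
g(6) = mex{0} = 1
g(7) = mex{0,1,2} = 3
g(8) = mex{1} = 0
So g(8) = 0.
By the Sprague-Grundy theorem, the Grundy value of a sum of independent games is the XOR of the component values.
Combined value = 0 ⊕ 17 ⊕ 7 ⊕ 0 = 22.

22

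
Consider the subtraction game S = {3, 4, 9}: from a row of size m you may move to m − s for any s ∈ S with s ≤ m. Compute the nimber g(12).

2

Grundy values for subtraction set {3, 4, 9}:
k:     0  1  2  3  4  5  6  7  8  9 10 11 12
g(k):  0  0  0  1  1  1  2  0  0  3  1  1  2
So g(12) = 2.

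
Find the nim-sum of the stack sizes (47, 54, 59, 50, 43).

59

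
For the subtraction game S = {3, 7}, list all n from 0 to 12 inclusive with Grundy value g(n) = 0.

Compute g(0), g(1), … for moves {3, 7}:
g(0) = mex{} = 0
g(1) = mex{} = 0
g(2) = mex{} = 0
g(3) = mex{0} = 1
g(4) = mex{0} = 1
g(5) = mex{0} = 1
g(6) = mex{1} = 0
g(7) = mex{0,1} = 2
g(8) = mex{0,1} = 2
g(9) = mex{0} = 1
g(10) = mex{1,2} = 0
g(11) = mex{1,2} = 0
g(12) = mex{1} = 0
The P-positions (g = 0) in 0..12 are 0, 1, 2, 6, 10, 11, 12.

0, 1, 2, 6, 10, 11, 12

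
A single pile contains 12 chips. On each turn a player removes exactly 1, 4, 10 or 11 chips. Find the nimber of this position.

3

Compute g(0), g(1), … for moves {1, 4, 10, 11}:
g(0) = mex{} = 0
g(1) = mex{0} = 1
g(2) = mex{1} = 0
g(3) = mex{0} = 1
g(4) = mex{0,1} = 2
g(5) = mex{1,2} = 0
g(6) = mex{0} = 1
g(7) = mex{1} = 0
g(8) = mex{0,2} = 1
g(9) = mex{0,1} = 2
g(10) = mex{0,1,2} = 3
g(11) = mex{0,1,3} = 2
g(12) = mex{0,1,2} = 3
So g(12) = 3.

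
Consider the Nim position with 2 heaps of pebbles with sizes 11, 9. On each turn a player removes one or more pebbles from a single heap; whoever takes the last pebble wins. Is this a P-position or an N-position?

Write each in binary and XOR column by column:
  1011  (11)
  1001  (9)
  ----
  0010  (2)
The nim-sum is 2 ≠ 0, so this is an N-position: the player to move can win.

N-position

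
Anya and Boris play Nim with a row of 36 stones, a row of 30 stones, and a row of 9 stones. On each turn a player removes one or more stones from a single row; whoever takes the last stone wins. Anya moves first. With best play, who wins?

Anya wins

In binary:
  100100  (36)
  011110  (30)
  001001  (9)
  ------
  110011  (51)
The nim-sum is 51 ≠ 0, so this is an N-position: the player to move can win; Anya has a winning move.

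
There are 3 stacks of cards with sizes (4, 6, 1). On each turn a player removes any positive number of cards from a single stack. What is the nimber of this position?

Compute the nim-sum pairwise:
4 XOR 6 = 2
2 XOR 1 = 3

3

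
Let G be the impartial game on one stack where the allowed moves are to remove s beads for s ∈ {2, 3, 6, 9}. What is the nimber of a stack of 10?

3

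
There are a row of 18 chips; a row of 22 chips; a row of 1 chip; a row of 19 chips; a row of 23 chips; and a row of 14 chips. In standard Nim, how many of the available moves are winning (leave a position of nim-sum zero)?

1

Nim-sum: 18 XOR 22 XOR 1 XOR 19 XOR 23 XOR 14 = 15.
The overall nim-sum is X = 15. A row of size p has a winning move iff p XOR X < p (reduce it to p XOR X).
  18: 18 XOR 15 = 29 ≥ 18 — no move.
  22: 22 XOR 15 = 25 ≥ 22 — no move.
  1: 1 XOR 15 = 14 ≥ 1 — no move.
  19: 19 XOR 15 = 28 ≥ 19 — no move.
  23: 23 XOR 15 = 24 ≥ 23 — no move.
  14: 14 XOR 15 = 1 < 14 — winning move (to 1).
That gives 1 winning move.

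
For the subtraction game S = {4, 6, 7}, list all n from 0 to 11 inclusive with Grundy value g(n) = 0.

Grundy values for subtraction set {4, 6, 7}:
k:     0  1  2  3  4  5  6  7  8  9 10 11
g(k):  0  0  0  0  1  1  1  1  2  2  2  0
The P-positions (g = 0) in 0..11 are 0, 1, 2, 3, 11.

0, 1, 2, 3, 11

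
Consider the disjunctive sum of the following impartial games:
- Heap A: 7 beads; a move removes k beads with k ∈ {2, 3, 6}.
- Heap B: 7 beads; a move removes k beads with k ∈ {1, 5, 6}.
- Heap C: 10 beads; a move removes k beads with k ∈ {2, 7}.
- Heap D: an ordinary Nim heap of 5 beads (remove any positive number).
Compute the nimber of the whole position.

7

Build the Grundy sequence for heap A with g(k) = mex{g(k−s) : s ∈ {2, 3, 6}, s ≤ k}:
k:     0  1  2  3  4  5  6  7
g(k):  0  0  1  1  2  0  3  1
So g(7) = 1.
For heap B, compute g(0), g(1), … with moves {1, 5, 6}:
g(0) = mex{} = 0
g(1) = mex{0} = 1
g(2) = mex{1} = 0
g(3) = mex{0} = 1
g(4) = mex{1} = 0
g(5) = mex{0} = 1
g(6) = mex{0,1} = 2
g(7) = mex{0,1,2} = 3
So g(7) = 3.
Grundy values for heap C (subtraction set {2, 7}):
k:     0  1  2  3  4  5  6  7  8  9 10
g(k):  0  0  1  1  0  0  1  1  2  0  0
So g(10) = 0.
Heap D is a plain Nim heap of size 5, so its Grundy value is 5.
The value of a disjunctive sum is the nim-sum of the parts.
Combined value = 1 XOR 3 XOR 0 XOR 5 = 7.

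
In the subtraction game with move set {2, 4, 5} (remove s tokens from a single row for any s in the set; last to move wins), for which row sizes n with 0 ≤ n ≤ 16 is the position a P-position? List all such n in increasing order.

0, 1, 7, 8, 14, 15

Grundy values for subtraction set {2, 4, 5}:
k:     0  1  2  3  4  5  6  7  8  9 10 11 12 13 14 15 16
g(k):  0  0  1  1  2  2  3  0  0  1  1  2  2  3  0  0  1
The P-positions (g = 0) in 0..16 are 0, 1, 7, 8, 14, 15.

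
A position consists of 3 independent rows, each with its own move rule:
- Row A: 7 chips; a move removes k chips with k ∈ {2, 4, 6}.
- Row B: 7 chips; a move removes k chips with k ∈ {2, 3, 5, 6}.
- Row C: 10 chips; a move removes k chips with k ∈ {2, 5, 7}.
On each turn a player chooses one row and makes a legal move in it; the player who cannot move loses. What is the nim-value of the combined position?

Grundy values for row A (subtraction set {2, 4, 6}):
g(0) = mex{} = 0
g(1) = mex{} = 0
g(2) = mex{0} = 1
g(3) = mex{0} = 1
g(4) = mex{0,1} = 2
g(5) = mex{0,1} = 2
g(6) = mex{0,1,2} = 3
g(7) = mex{0,1,2} = 3
So g(7) = 3.
For row B, compute g(0), g(1), … with moves {2, 3, 5, 6}:
g(0) = mex{} = 0
g(1) = mex{} = 0
g(2) = mex{0} = 1
g(3) = mex{0} = 1
g(4) = mex{0,1} = 2
g(5) = mex{0,1} = 2
g(6) = mex{0,1,2} = 3
g(7) = mex{0,1,2} = 3
So g(7) = 3.
For row C, compute g(0), g(1), … with moves {2, 5, 7}:
g(0) = mex{} = 0
g(1) = mex{} = 0
g(2) = mex{0} = 1
g(3) = mex{0} = 1
g(4) = mex{1} = 0
g(5) = mex{0,1} = 2
g(6) = mex{0} = 1
g(7) = mex{0,1,2} = 3
g(8) = mex{0,1} = 2
g(9) = mex{0,1,3} = 2
g(10) = mex{1,2} = 0
So g(10) = 0.
By the Sprague-Grundy theorem, the Grundy value of a sum of independent games is the XOR of the component values.
Combined value = 3 ⊕ 3 ⊕ 0 = 0.

0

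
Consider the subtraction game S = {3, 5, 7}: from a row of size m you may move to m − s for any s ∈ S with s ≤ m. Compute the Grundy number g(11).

0

Build the Grundy sequence with g(k) = mex{g(k−s) : s ∈ {3, 5, 7}, s ≤ k}:
g(0) = mex{} = 0
g(1) = mex{} = 0
g(2) = mex{} = 0
g(3) = mex{0} = 1
g(4) = mex{0} = 1
g(5) = mex{0} = 1
g(6) = mex{0,1} = 2
g(7) = mex{0,1} = 2
g(8) = mex{0,1} = 2
g(9) = mex{0,1,2} = 3
g(10) = mex{1,2} = 0
g(11) = mex{1,2} = 0
So g(11) = 0.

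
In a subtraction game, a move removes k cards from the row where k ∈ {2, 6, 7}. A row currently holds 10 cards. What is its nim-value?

3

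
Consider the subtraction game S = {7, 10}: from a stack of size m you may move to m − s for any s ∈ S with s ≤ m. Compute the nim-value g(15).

2

Build the Grundy sequence with g(k) = mex{g(k−s) : s ∈ {7, 10}, s ≤ k}:
k:     0  1  2  3  4  5  6  7  8  9 10 11 12 13 14 15
g(k):  0  0  0  0  0  0  0  1  1  1  1  1  1  1  2  2
So g(15) = 2.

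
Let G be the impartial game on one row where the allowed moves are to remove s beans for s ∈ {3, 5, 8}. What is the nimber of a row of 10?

3

Grundy values for subtraction set {3, 5, 8}:
g(0) = mex{} = 0
g(1) = mex{} = 0
g(2) = mex{} = 0
g(3) = mex{0} = 1
g(4) = mex{0} = 1
g(5) = mex{0} = 1
g(6) = mex{0,1} = 2
g(7) = mex{0,1} = 2
g(8) = mex{0,1} = 2
g(9) = mex{0,1,2} = 3
g(10) = mex{0,1,2} = 3
So g(10) = 3.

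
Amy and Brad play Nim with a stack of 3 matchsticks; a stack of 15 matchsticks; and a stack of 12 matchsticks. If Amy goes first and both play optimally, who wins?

Brad wins

Compute the nim-sum pairwise:
3 XOR 15 = 12
12 XOR 12 = 0
The nim-sum is 0, so this is a P-position: the player to move is in a losing position under optimal play; Amy is about to move from it and so loses — Brad wins.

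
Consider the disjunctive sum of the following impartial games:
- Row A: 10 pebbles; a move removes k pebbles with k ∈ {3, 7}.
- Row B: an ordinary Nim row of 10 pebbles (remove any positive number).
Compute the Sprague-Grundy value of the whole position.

10

For row A, compute g(0), g(1), … with moves {3, 7}:
g(0) = mex{} = 0
g(1) = mex{} = 0
g(2) = mex{} = 0
g(3) = mex{0} = 1
g(4) = mex{0} = 1
g(5) = mex{0} = 1
g(6) = mex{1} = 0
g(7) = mex{0,1} = 2
g(8) = mex{0,1} = 2
g(9) = mex{0} = 1
g(10) = mex{1,2} = 0
So g(10) = 0.
Row B is a plain Nim row of size 10, so its Grundy value is 10.
The value of a disjunctive sum is the nim-sum of the parts.
Combined value = 0 ⊕ 10 = 10.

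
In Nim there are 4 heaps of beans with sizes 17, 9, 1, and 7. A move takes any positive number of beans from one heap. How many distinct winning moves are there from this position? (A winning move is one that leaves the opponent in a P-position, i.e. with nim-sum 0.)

1

Nim-sum: 17 ⊕ 9 ⊕ 1 ⊕ 7 = 30.
The overall nim-sum is X = 30. A heap of size p has a winning move iff p XOR X < p (reduce it to p XOR X).
  17: 17 XOR 30 = 15 < 17 — winning move (to 15).
  9: 9 XOR 30 = 23 ≥ 9 — no move.
  1: 1 XOR 30 = 31 ≥ 1 — no move.
  7: 7 XOR 30 = 25 ≥ 7 — no move.
That gives 1 winning move.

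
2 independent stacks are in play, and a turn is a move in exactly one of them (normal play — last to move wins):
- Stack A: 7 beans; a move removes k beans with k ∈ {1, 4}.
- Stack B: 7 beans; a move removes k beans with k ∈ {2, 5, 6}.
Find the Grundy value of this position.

For stack A, compute g(0), g(1), … with moves {1, 4}:
g(0) = mex{} = 0
g(1) = mex{0} = 1
g(2) = mex{1} = 0
g(3) = mex{0} = 1
g(4) = mex{0,1} = 2
g(5) = mex{1,2} = 0
g(6) = mex{0} = 1
g(7) = mex{1} = 0
So g(7) = 0.
Build the Grundy sequence for stack B with g(k) = mex{g(k−s) : s ∈ {2, 5, 6}, s ≤ k}:
k:     0  1  2  3  4  5  6  7
g(k):  0  0  1  1  0  2  1  3
So g(7) = 3.
The value of a disjunctive sum is the nim-sum of the parts.
Combined value = 0 ⊕ 3 = 3.

3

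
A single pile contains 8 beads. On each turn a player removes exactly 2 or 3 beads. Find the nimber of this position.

Grundy values for subtraction set {2, 3}:
g(0) = mex{} = 0
g(1) = mex{} = 0
g(2) = mex{0} = 1
g(3) = mex{0} = 1
g(4) = mex{0,1} = 2
g(5) = mex{1} = 0
g(6) = mex{1,2} = 0
g(7) = mex{0,2} = 1
g(8) = mex{0} = 1
So g(8) = 1.

1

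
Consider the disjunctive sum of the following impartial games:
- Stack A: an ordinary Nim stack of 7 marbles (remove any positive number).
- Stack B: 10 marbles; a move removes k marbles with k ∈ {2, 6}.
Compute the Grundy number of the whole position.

Stack A is a plain Nim stack of size 7, so its Grundy value is 7.
For stack B, compute g(0), g(1), … with moves {2, 6}:
k:     0  1  2  3  4  5  6  7  8  9 10
g(k):  0  0  1  1  0  0  1  1  0  0  1
So g(10) = 1.
The value of a disjunctive sum is the nim-sum of the parts.
Combined value = 7 ⊕ 1 = 6.

6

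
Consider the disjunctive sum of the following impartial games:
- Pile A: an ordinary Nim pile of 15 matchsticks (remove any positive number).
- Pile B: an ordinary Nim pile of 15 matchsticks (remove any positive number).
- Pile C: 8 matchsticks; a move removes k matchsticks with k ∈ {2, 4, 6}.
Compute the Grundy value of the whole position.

0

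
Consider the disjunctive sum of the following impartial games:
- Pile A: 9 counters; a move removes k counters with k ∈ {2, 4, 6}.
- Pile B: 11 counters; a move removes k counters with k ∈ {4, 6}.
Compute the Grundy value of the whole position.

Grundy values for pile A (subtraction set {2, 4, 6}):
k:     0  1  2  3  4  5  6  7  8  9
g(k):  0  0  1  1  2  2  3  3  0  0
So g(9) = 0.
Grundy values for pile B (subtraction set {4, 6}):
g(0) = mex{} = 0
g(1) = mex{} = 0
g(2) = mex{} = 0
g(3) = mex{} = 0
g(4) = mex{0} = 1
g(5) = mex{0} = 1
g(6) = mex{0} = 1
g(7) = mex{0} = 1
g(8) = mex{0,1} = 2
g(9) = mex{0,1} = 2
g(10) = mex{1} = 0
g(11) = mex{1} = 0
So g(11) = 0.
By the Sprague-Grundy theorem, the Grundy value of a sum of independent games is the XOR of the component values.
Combined value = 0 ⊕ 0 = 0.

0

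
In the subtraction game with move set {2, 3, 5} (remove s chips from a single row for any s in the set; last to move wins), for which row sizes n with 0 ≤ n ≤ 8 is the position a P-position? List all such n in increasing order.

0, 1, 7, 8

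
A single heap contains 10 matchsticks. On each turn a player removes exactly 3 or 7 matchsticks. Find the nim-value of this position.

0

Build the Grundy sequence with g(k) = mex{g(k−s) : s ∈ {3, 7}, s ≤ k}:
g(0) = mex{} = 0
g(1) = mex{} = 0
g(2) = mex{} = 0
g(3) = mex{0} = 1
g(4) = mex{0} = 1
g(5) = mex{0} = 1
g(6) = mex{1} = 0
g(7) = mex{0,1} = 2
g(8) = mex{0,1} = 2
g(9) = mex{0} = 1
g(10) = mex{1,2} = 0
So g(10) = 0.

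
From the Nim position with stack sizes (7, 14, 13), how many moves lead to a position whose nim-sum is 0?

3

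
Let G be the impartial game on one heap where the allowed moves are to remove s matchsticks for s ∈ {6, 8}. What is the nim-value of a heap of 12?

Compute g(0), g(1), … for moves {6, 8}:
k:     0  1  2  3  4  5  6  7  8  9 10 11 12
g(k):  0  0  0  0  0  0  1  1  1  1  1  1  2
So g(12) = 2.

2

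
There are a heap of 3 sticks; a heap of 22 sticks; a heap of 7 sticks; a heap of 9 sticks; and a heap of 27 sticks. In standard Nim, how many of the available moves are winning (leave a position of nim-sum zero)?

Compute the nim-sum pairwise:
3 ^ 22 = 21
21 ^ 7 = 18
18 ^ 9 = 27
27 ^ 27 = 0
The nim-sum is already 0, so every move leaves a nonzero nim-sum — there are no winning moves.

0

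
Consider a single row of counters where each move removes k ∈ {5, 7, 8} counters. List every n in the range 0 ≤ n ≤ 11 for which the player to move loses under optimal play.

Grundy values for subtraction set {5, 7, 8}:
k:     0  1  2  3  4  5  6  7  8  9 10 11
g(k):  0  0  0  0  0  1  1  1  1  1  2  2
The P-positions (g = 0) in 0..11 are 0, 1, 2, 3, 4.

0, 1, 2, 3, 4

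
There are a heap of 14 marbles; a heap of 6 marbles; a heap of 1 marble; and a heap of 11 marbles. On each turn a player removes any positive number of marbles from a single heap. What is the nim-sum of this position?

2

Write each in binary and XOR column by column:
  1110  (14)
  0110  (6)
  0001  (1)
  1011  (11)
  ----
  0010  (2)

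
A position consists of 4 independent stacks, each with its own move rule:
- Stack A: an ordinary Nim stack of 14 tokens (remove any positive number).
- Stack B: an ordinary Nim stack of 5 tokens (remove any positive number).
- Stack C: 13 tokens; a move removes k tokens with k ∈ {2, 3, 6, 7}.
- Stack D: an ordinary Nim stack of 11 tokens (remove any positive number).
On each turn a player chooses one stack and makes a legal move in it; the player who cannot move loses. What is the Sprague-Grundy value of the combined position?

2

Stack A is a plain Nim stack of size 14, so its Grundy value is 14.
Stack B is a plain Nim stack of size 5, so its Grundy value is 5.
Grundy values for stack C (subtraction set {2, 3, 6, 7}):
g(0) = mex{} = 0
g(1) = mex{} = 0
g(2) = mex{0} = 1
g(3) = mex{0} = 1
g(4) = mex{0,1} = 2
g(5) = mex{1} = 0
g(6) = mex{0,1,2} = 3
g(7) = mex{0,2} = 1
g(8) = mex{0,1,3} = 2
g(9) = mex{1,3} = 0
g(10) = mex{1,2} = 0
g(11) = mex{0,2} = 1
g(12) = mex{0,3} = 1
g(13) = mex{0,1,3} = 2
So g(13) = 2.
Stack D is a plain Nim stack of size 11, so its Grundy value is 11.
The value of a disjunctive sum is the nim-sum of the parts.
Combined value = 14 ⊕ 5 ⊕ 2 ⊕ 11 = 2.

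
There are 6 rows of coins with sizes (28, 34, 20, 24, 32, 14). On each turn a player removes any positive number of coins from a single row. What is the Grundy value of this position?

28

Compute the nim-sum pairwise:
28 XOR 34 = 62
62 XOR 20 = 42
42 XOR 24 = 50
50 XOR 32 = 18
18 XOR 14 = 28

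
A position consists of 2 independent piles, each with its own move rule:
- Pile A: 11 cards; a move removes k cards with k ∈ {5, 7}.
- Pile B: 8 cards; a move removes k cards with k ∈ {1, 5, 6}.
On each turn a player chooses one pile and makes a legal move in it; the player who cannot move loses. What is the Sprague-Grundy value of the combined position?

Build the Grundy sequence for pile A with g(k) = mex{g(k−s) : s ∈ {5, 7}, s ≤ k}:
g(0) = mex{} = 0
g(1) = mex{} = 0
g(2) = mex{} = 0
g(3) = mex{} = 0
g(4) = mex{} = 0
g(5) = mex{0} = 1
g(6) = mex{0} = 1
g(7) = mex{0} = 1
g(8) = mex{0} = 1
g(9) = mex{0} = 1
g(10) = mex{0,1} = 2
g(11) = mex{0,1} = 2
So g(11) = 2.
Grundy values for pile B (subtraction set {1, 5, 6}):
g(0) = mex{} = 0
g(1) = mex{0} = 1
g(2) = mex{1} = 0
g(3) = mex{0} = 1
g(4) = mex{1} = 0
g(5) = mex{0} = 1
g(6) = mex{0,1} = 2
g(7) = mex{0,1,2} = 3
g(8) = mex{0,1,3} = 2
So g(8) = 2.
By the Sprague-Grundy theorem, the Grundy value of a sum of independent games is the XOR of the component values.
Combined value = 2 XOR 2 = 0.

0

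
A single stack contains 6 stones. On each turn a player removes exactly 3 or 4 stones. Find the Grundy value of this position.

2

Grundy values for subtraction set {3, 4}:
k:     0  1  2  3  4  5  6
g(k):  0  0  0  1  1  1  2
So g(6) = 2.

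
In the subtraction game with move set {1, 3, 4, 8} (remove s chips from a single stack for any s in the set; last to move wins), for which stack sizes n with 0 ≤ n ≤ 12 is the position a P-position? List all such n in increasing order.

0, 2, 7, 9

Compute g(0), g(1), … for moves {1, 3, 4, 8}:
g(0) = mex{} = 0
g(1) = mex{0} = 1
g(2) = mex{1} = 0
g(3) = mex{0} = 1
g(4) = mex{0,1} = 2
g(5) = mex{0,1,2} = 3
g(6) = mex{0,1,3} = 2
g(7) = mex{1,2} = 0
g(8) = mex{0,2,3} = 1
g(9) = mex{1,2,3} = 0
g(10) = mex{0,2} = 1
g(11) = mex{0,1} = 2
g(12) = mex{0,1,2} = 3
The P-positions (g = 0) in 0..12 are 0, 2, 7, 9.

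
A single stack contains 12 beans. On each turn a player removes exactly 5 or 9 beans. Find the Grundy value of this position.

2

Compute g(0), g(1), … for moves {5, 9}:
g(0) = mex{} = 0
g(1) = mex{} = 0
g(2) = mex{} = 0
g(3) = mex{} = 0
g(4) = mex{} = 0
g(5) = mex{0} = 1
g(6) = mex{0} = 1
g(7) = mex{0} = 1
g(8) = mex{0} = 1
g(9) = mex{0} = 1
g(10) = mex{0,1} = 2
g(11) = mex{0,1} = 2
g(12) = mex{0,1} = 2
So g(12) = 2.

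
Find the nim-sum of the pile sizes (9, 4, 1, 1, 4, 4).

Nim-sum: 9 XOR 4 XOR 1 XOR 1 XOR 4 XOR 4 = 13.

13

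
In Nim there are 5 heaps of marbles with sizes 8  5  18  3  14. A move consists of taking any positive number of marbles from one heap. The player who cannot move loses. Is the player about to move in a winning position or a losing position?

Nim-sum: 8 XOR 5 XOR 18 XOR 3 XOR 14 = 18.
The nim-sum is 18 ≠ 0, so this is an N-position: the player to move can win.

Winning position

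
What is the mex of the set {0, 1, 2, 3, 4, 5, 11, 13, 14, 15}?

The values 0, 1, 2, 3, 4, 5 are all present; 6 is the first non-negative integer missing from the set.

6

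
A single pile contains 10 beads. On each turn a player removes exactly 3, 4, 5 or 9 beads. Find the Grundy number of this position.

3

Compute g(0), g(1), … for moves {3, 4, 5, 9}:
g(0) = mex{} = 0
g(1) = mex{} = 0
g(2) = mex{} = 0
g(3) = mex{0} = 1
g(4) = mex{0} = 1
g(5) = mex{0} = 1
g(6) = mex{0,1} = 2
g(7) = mex{0,1} = 2
g(8) = mex{1} = 0
g(9) = mex{0,1,2} = 3
g(10) = mex{0,1,2} = 3
So g(10) = 3.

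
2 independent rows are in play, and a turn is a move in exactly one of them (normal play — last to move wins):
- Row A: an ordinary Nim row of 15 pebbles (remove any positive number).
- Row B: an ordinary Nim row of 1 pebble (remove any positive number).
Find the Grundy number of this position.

Row A is a plain Nim row of size 15, so its Grundy value is 15.
Row B is a plain Nim row of size 1, so its Grundy value is 1.
By the Sprague-Grundy theorem, the Grundy value of a sum of independent games is the XOR of the component values.
Combined value = 15 ⊕ 1 = 14.

14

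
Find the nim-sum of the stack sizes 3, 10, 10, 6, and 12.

In binary:
  0011  (3)
  1010  (10)
  1010  (10)
  0110  (6)
  1100  (12)
  ----
  1001  (9)

9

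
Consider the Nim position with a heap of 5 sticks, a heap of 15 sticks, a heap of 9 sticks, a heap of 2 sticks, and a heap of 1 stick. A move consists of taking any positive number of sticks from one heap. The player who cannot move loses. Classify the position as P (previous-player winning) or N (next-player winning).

P-position

Nim-sum: 5 ⊕ 15 ⊕ 9 ⊕ 2 ⊕ 1 = 0.
The nim-sum is 0, so this is a P-position: the player to move is in a losing position under optimal play.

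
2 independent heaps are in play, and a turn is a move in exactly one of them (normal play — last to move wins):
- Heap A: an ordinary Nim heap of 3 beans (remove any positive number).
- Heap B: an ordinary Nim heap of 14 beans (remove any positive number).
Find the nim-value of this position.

13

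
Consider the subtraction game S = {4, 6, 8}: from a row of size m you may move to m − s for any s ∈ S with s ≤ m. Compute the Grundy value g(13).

Grundy values for subtraction set {4, 6, 8}:
g(0) = mex{} = 0
g(1) = mex{} = 0
g(2) = mex{} = 0
g(3) = mex{} = 0
g(4) = mex{0} = 1
g(5) = mex{0} = 1
g(6) = mex{0} = 1
g(7) = mex{0} = 1
g(8) = mex{0,1} = 2
g(9) = mex{0,1} = 2
g(10) = mex{0,1} = 2
g(11) = mex{0,1} = 2
g(12) = mex{1,2} = 0
g(13) = mex{1,2} = 0
So g(13) = 0.

0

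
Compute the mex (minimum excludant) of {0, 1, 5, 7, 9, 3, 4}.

2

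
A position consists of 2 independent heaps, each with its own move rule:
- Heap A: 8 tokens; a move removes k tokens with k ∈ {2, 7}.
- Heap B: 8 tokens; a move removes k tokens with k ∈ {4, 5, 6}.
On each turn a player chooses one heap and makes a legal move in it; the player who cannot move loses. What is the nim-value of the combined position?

Build the Grundy sequence for heap A with g(k) = mex{g(k−s) : s ∈ {2, 7}, s ≤ k}:
k:     0  1  2  3  4  5  6  7  8
g(k):  0  0  1  1  0  0  1  1  2
So g(8) = 2.
Build the Grundy sequence for heap B with g(k) = mex{g(k−s) : s ∈ {4, 5, 6}, s ≤ k}:
k:     0  1  2  3  4  5  6  7  8
g(k):  0  0  0  0  1  1  1  1  2
So g(8) = 2.
By the Sprague-Grundy theorem, the Grundy value of a sum of independent games is the XOR of the component values.
Combined value = 2 ⊕ 2 = 0.

0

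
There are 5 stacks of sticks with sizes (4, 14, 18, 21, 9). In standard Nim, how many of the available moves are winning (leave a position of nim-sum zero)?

Compute the nim-sum pairwise:
4 XOR 14 = 10
10 XOR 18 = 24
24 XOR 21 = 13
13 XOR 9 = 4
The overall nim-sum is X = 4. A stack of size p has a winning move iff p XOR X < p (reduce it to p XOR X).
  4: 4 XOR 4 = 0 < 4 — winning move (to 0).
  14: 14 XOR 4 = 10 < 14 — winning move (to 10).
  18: 18 XOR 4 = 22 ≥ 18 — no move.
  21: 21 XOR 4 = 17 < 21 — winning move (to 17).
  9: 9 XOR 4 = 13 ≥ 9 — no move.
That gives 3 winning moves.

3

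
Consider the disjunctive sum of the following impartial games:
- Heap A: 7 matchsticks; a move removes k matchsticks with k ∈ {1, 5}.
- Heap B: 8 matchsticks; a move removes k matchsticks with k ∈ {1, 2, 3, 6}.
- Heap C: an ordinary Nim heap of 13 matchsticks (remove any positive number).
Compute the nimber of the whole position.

12

For heap A, compute g(0), g(1), … with moves {1, 5}:
g(0) = mex{} = 0
g(1) = mex{0} = 1
g(2) = mex{1} = 0
g(3) = mex{0} = 1
g(4) = mex{1} = 0
g(5) = mex{0} = 1
g(6) = mex{1} = 0
g(7) = mex{0} = 1
So g(7) = 1.
Build the Grundy sequence for heap B with g(k) = mex{g(k−s) : s ∈ {1, 2, 3, 6}, s ≤ k}:
g(0) = mex{} = 0
g(1) = mex{0} = 1
g(2) = mex{0,1} = 2
g(3) = mex{0,1,2} = 3
g(4) = mex{1,2,3} = 0
g(5) = mex{0,2,3} = 1
g(6) = mex{0,1,3} = 2
g(7) = mex{0,1,2} = 3
g(8) = mex{1,2,3} = 0
So g(8) = 0.
Heap C is a plain Nim heap of size 13, so its Grundy value is 13.
By the Sprague-Grundy theorem, the Grundy value of a sum of independent games is the XOR of the component values.
Combined value = 1 ⊕ 0 ⊕ 13 = 12.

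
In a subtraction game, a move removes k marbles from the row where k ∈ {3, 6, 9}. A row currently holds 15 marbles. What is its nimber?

Grundy values for subtraction set {3, 6, 9}:
k:     0  1  2  3  4  5  6  7  8  9 10 11 12 13 14 15
g(k):  0  0  0  1  1  1  2  2  2  3  3  3  0  0  0  1
So g(15) = 1.

1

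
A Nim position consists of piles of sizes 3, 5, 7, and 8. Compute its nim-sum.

In binary:
  0011  (3)
  0101  (5)
  0111  (7)
  1000  (8)
  ----
  1001  (9)

9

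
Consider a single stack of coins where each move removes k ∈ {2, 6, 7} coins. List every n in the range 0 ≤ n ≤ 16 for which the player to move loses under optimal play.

0, 1, 4, 5, 9, 13, 14

Build the Grundy sequence with g(k) = mex{g(k−s) : s ∈ {2, 6, 7}, s ≤ k}:
k:     0  1  2  3  4  5  6  7  8  9 10 11 12 13 14 15 16
g(k):  0  0  1  1  0  0  1  1  2  0  3  1  2  0  0  1  1
The P-positions (g = 0) in 0..16 are 0, 1, 4, 5, 9, 13, 14.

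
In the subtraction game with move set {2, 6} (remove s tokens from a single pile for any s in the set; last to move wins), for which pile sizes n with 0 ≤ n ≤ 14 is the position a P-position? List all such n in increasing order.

0, 1, 4, 5, 8, 9, 12, 13

Build the Grundy sequence with g(k) = mex{g(k−s) : s ∈ {2, 6}, s ≤ k}:
k:     0  1  2  3  4  5  6  7  8  9 10 11 12 13 14
g(k):  0  0  1  1  0  0  1  1  0  0  1  1  0  0  1
The P-positions (g = 0) in 0..14 are 0, 1, 4, 5, 8, 9, 12, 13.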